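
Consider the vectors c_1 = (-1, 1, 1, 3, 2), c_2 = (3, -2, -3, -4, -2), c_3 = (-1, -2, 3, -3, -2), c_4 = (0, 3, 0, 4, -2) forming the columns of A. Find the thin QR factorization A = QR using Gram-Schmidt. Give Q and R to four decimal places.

Q = [[-0.2500, 0.6124, 0.1609, 0.4699], [0.2500, -0.2041, -0.7431, -0.0456], [0.2500, -0.6124, 0.5745, 0.2236], [0.7500, 0.2041, -0.0843, 0.5382], [0.5000, 0.4082, 0.2911, -0.6614]], R = [[4.0000, -6.0000, -2.7500, 2.7500], [0.0000, 2.4495, -3.4701, -0.6124], [0.0000, 0.0000, 2.7195, -3.1485], [0.0000, 0.0000, 0.0000, 3.3391]]

c_1 = (-1, 1, 1, 3, 2); ‖c_1‖ = 4.0000, so e_1 = (-0.2500, 0.2500, 0.2500, 0.7500, 0.5000).
e_1·c_2 = (-0.2500)·3 + 0.2500·(-2) + 0.2500·(-3) + 0.7500·(-4) + 0.5000·(-2) = -6.0000.
u_2 = c_2 + 6.0000·e_1 = (1.5000, -0.5000, -1.5000, 0.5000, 1.0000).
‖u_2‖ = 2.4495, so e_2 = (0.6124, -0.2041, -0.6124, 0.2041, 0.4082).
e_1·c_3 = (-0.2500)·(-1) + 0.2500·(-2) + 0.2500·3 + 0.7500·(-3) + 0.5000·(-2) = -2.7500; e_2·c_3 = 0.6124·(-1) + (-0.2041)·(-2) + (-0.6124)·3 + 0.2041·(-3) + 0.4082·(-2) = -3.4701.
u_3 = c_3 + 2.7500·e_1 + 3.4701·e_2 = (0.4375, -2.0208, 1.5625, -0.2292, 0.7917).
‖u_3‖ = 2.7195, so e_3 = (0.1609, -0.7431, 0.5745, -0.0843, 0.2911).
e_1·c_4 = (-0.2500)·0 + 0.2500·3 + 0.2500·0 + 0.7500·4 + 0.5000·(-2) = 2.7500; e_2·c_4 = 0.6124·0 + (-0.2041)·3 + (-0.6124)·0 + 0.2041·4 + 0.4082·(-2) = -0.6124; e_3·c_4 = 0.1609·0 + (-0.7431)·3 + 0.5745·0 + (-0.0843)·4 + 0.2911·(-2) = -3.1485.
u_4 = c_4 − 2.7500·e_1 + 0.6124·e_2 + 3.1485·e_3 = (1.5690, -0.1521, 0.7465, 1.7972, -2.2085).
‖u_4‖ = 3.3391, so e_4 = (0.4699, -0.0456, 0.2236, 0.5382, -0.6614).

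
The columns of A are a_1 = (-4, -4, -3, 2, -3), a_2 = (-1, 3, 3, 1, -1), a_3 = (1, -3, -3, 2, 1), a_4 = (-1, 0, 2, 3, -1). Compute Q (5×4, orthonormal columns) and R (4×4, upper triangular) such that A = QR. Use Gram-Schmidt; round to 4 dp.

Q = [[-0.5443, -0.4411, 0.3295, 0.1310], [-0.5443, 0.4930, -0.0202, -0.6778], [-0.4082, 0.5449, -0.0807, 0.7234], [0.2722, 0.3373, 0.9012, 0.0000], [-0.4082, -0.3892, 0.2690, 0.0057]], R = [[7.3485, -1.6330, 2.4495, 0.9526], [0.0000, 4.2817, -3.2697, 2.9323], [0.0000, 0.0000, 2.7035, 1.9436], [0.0000, 0.0000, 0.0000, 1.3101]]

a_1 = (-4, -4, -3, 2, -3); ‖a_1‖ = 7.3485, so q_1 = (-0.5443, -0.5443, -0.4082, 0.2722, -0.4082).
q_1·a_2 = (-0.5443)·(-1) + (-0.5443)·3 + (-0.4082)·3 + 0.2722·1 + (-0.4082)·(-1) = -1.6330.
u_2 = a_2 + 1.6330·q_1 = (-1.8889, 2.1111, 2.3333, 1.4444, -1.6667).
‖u_2‖ = 4.2817, so q_2 = (-0.4411, 0.4930, 0.5449, 0.3373, -0.3892).
q_1·a_3 = (-0.5443)·1 + (-0.5443)·(-3) + (-0.4082)·(-3) + 0.2722·2 + (-0.4082)·1 = 2.4495; q_2·a_3 = (-0.4411)·1 + 0.4930·(-3) + 0.5449·(-3) + 0.3373·2 + (-0.3892)·1 = -3.2697.
u_3 = a_3 − 2.4495·q_1 + 3.2697·q_2 = (0.8909, -0.0545, -0.2182, 2.4364, 0.7273).
‖u_3‖ = 2.7035, so q_3 = (0.3295, -0.0202, -0.0807, 0.9012, 0.2690).
q_1·a_4 = (-0.5443)·(-1) + (-0.5443)·0 + (-0.4082)·2 + 0.2722·3 + (-0.4082)·(-1) = 0.9526; q_2·a_4 = (-0.4411)·(-1) + 0.4930·0 + 0.5449·2 + 0.3373·3 + (-0.3892)·(-1) = 2.9323; q_3·a_4 = 0.3295·(-1) + (-0.0202)·0 + (-0.0807)·2 + 0.9012·3 + 0.2690·(-1) = 1.9436.
u_4 = a_4 − 0.9526·q_1 − 2.9323·q_2 − 1.9436·q_3 = (0.1716, -0.8881, 0.9478, 0.0000, 0.0075).
‖u_4‖ = 1.3101, so q_4 = (0.1310, -0.6778, 0.7234, 0.0000, 0.0057).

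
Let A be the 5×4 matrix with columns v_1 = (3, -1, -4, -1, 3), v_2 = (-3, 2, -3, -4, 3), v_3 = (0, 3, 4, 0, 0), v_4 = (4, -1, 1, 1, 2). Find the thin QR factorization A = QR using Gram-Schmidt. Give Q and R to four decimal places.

v_1 = (3, -1, -4, -1, 3); ‖v_1‖ = 6.0000, so q_1 = (0.5000, -0.1667, -0.6667, -0.1667, 0.5000).
q_1·v_2 = 0.5000·(-3) + (-0.1667)·2 + (-0.6667)·(-3) + (-0.1667)·(-4) + 0.5000·3 = 2.3333.
u_2 = v_2 − 2.3333·q_1 = (-4.1667, 2.3889, -1.4444, -3.6111, 1.8333).
‖u_2‖ = 6.4464, so q_2 = (-0.6464, 0.3706, -0.2241, -0.5602, 0.2844).
q_1·v_3 = 0.5000·0 + (-0.1667)·3 + (-0.6667)·4 + (-0.1667)·0 + 0.5000·0 = -3.1667; q_2·v_3 = (-0.6464)·0 + 0.3706·3 + (-0.2241)·4 + (-0.5602)·0 + 0.2844·0 = 0.2155.
u_3 = v_3 + 3.1667·q_1 − 0.2155·q_2 = (1.7226, 2.3924, 1.9372, -0.4071, 1.5221).
‖u_3‖ = 3.8634, so q_3 = (0.4459, 0.6192, 0.5014, -0.1054, 0.3940).
q_1·v_4 = 0.5000·4 + (-0.1667)·(-1) + (-0.6667)·1 + (-0.1667)·1 + 0.5000·2 = 2.3333; q_2·v_4 = (-0.6464)·4 + 0.3706·(-1) + (-0.2241)·1 + (-0.5602)·1 + 0.2844·2 = -3.1715; q_3·v_4 = 0.4459·4 + 0.6192·(-1) + 0.5014·1 + (-0.1054)·1 + 0.3940·2 = 2.3482.
u_4 = v_4 − 2.3333·q_1 + 3.1715·q_2 − 2.3482·q_3 = (-0.2636, -0.8900, 0.6675, -0.1403, 0.8102).
‖u_4‖ = 1.4082, so q_4 = (-0.1872, -0.6320, 0.4740, -0.0996, 0.5753).

Q = [[0.5000, -0.6464, 0.4459, -0.1872], [-0.1667, 0.3706, 0.6192, -0.6320], [-0.6667, -0.2241, 0.5014, 0.4740], [-0.1667, -0.5602, -0.1054, -0.0996], [0.5000, 0.2844, 0.3940, 0.5753]], R = [[6.0000, 2.3333, -3.1667, 2.3333], [0.0000, 6.4464, 0.2155, -3.1715], [0.0000, 0.0000, 3.8634, 2.3482], [0.0000, 0.0000, 0.0000, 1.4082]]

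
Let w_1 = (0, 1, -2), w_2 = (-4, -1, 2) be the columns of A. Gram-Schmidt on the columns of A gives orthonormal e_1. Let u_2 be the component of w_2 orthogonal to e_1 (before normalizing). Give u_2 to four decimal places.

w_1 = (0, 1, -2); ‖w_1‖ = 2.2361, so e_1 = (0.0000, 0.4472, -0.8944).
e_1·w_2 = 0.0000·(-4) + 0.4472·(-1) + (-0.8944)·2 = -2.2361.
u_2 = w_2 + 2.2361·e_1 = (-4.0000, 0.0000, 0.0000).

u_2 = (-4.0000, 0.0000, 0.0000)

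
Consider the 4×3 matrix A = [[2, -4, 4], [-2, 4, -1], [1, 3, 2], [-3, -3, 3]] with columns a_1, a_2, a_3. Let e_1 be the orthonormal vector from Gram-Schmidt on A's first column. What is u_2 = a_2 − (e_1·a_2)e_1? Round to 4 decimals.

a_1 = (2, -2, 1, -3); ‖a_1‖ = 4.2426, so e_1 = (0.4714, -0.4714, 0.2357, -0.7071).
e_1·a_2 = 0.4714·(-4) + (-0.4714)·4 + 0.2357·3 + (-0.7071)·(-3) = -0.9428.
u_2 = a_2 + 0.9428·e_1 = (-3.5556, 3.5556, 3.2222, -3.6667).

u_2 = (-3.5556, 3.5556, 3.2222, -3.6667)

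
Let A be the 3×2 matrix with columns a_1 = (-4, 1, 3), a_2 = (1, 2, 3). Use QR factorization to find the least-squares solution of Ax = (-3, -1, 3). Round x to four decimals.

x = (0.8000, -0.1143)

a_1 = (-4, 1, 3); ‖a_1‖ = 5.0990, so e_1 = (-0.7845, 0.1961, 0.5883).
e_1·a_2 = (-0.7845)·1 + 0.1961·2 + 0.5883·3 = 1.3728.
u_2 = a_2 − 1.3728·e_1 = (2.0769, 1.7308, 2.1923).
‖u_2‖ = 3.4807, so e_2 = (0.5967, 0.4972, 0.6298).
Qᵀb = (3.9223, -0.3978).
Back-substitute: x_2 = -0.3978/3.4807 = -0.1143.
x_1 = (3.9223 − 1.3728·(-0.1143))/5.0990 = 0.8000.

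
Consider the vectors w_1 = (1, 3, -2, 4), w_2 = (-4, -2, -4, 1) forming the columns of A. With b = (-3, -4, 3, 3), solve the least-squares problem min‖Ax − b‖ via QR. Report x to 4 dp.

x = (-0.3210, 0.3146)

w_1 = (1, 3, -2, 4); ‖w_1‖ = 5.4772, so e_1 = (0.1826, 0.5477, -0.3651, 0.7303).
e_1·w_2 = 0.1826·(-4) + 0.5477·(-2) + (-0.3651)·(-4) + 0.7303·1 = 0.3651.
u_2 = w_2 − 0.3651·e_1 = (-4.0667, -2.2000, -3.8667, 0.7333).
‖u_2‖ = 6.0718, so e_2 = (-0.6698, -0.3623, -0.6368, 0.1208).
Qᵀb = (-1.6432, 1.9105).
Back-substitute: x_2 = 1.9105/6.0718 = 0.3146.
x_1 = (-1.6432 − 0.3651·0.3146)/5.4772 = -0.3210.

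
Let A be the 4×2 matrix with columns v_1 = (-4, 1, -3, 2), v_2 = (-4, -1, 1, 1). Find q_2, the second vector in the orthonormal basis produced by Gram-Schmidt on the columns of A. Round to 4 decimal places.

q_1 = v_1/‖v_1‖ = (-4, 1, -3, 2)/5.4772 = (-0.7303, 0.1826, -0.5477, 0.3651).
r_{12} = q_1·v_2 = 2.5560.
u_2 = v_2 − 2.5560·q_1 = (-2.1333, -1.4667, 2.4000, 0.0667).
‖u_2‖ = 3.5308, so q_2 = (-0.6042, -0.4154, 0.6797, 0.0189).

q_2 = (-0.6042, -0.4154, 0.6797, 0.0189)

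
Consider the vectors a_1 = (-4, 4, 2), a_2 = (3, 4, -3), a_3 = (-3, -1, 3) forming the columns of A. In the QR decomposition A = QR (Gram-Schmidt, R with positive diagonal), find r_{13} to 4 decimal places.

a_1 = (-4, 4, 2); ‖a_1‖ = 6.0000, so e_1 = (-0.6667, 0.6667, 0.3333).
r_{13} = e_1·a_3 = 2.3333.

r_{13} = 2.3333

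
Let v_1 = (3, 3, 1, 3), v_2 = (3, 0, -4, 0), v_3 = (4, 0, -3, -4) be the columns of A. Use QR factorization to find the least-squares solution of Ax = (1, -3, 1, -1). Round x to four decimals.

x = (-0.2207, -0.2224, 0.2360)

v_1 = (3, 3, 1, 3); ‖v_1‖ = 5.2915, so q_1 = (0.5669, 0.5669, 0.1890, 0.5669).
q_1·v_2 = 0.5669·3 + 0.5669·0 + 0.1890·(-4) + 0.5669·0 = 0.9449.
u_2 = v_2 − 0.9449·q_1 = (2.4643, -0.5357, -4.1786, -0.5357).
‖u_2‖ = 4.9099, so q_2 = (0.5019, -0.1091, -0.8510, -0.1091).
q_1·v_3 = 0.5669·4 + 0.5669·0 + 0.1890·(-3) + 0.5669·(-4) = -0.5669; q_2·v_3 = 0.5019·4 + (-0.1091)·0 + (-0.8510)·(-3) + (-0.1091)·(-4) = 4.9972.
u_3 = v_3 + 0.5669·q_1 − 4.9972·q_2 = (1.8133, 0.8667, 1.3600, -3.1333).
‖u_3‖ = 3.9632, so q_3 = (0.4575, 0.2187, 0.3432, -0.7906).
Qᵀb = (-1.5119, 0.0873, 0.9353).
Back-substitute: x_3 = 0.9353/3.9632 = 0.2360.
x_2 = (0.0873 − 4.9972·0.2360)/4.9099 = -0.2224.
x_1 = (-1.5119 − 0.9449·(-0.2224) + 0.5669·0.2360)/5.2915 = -0.2207.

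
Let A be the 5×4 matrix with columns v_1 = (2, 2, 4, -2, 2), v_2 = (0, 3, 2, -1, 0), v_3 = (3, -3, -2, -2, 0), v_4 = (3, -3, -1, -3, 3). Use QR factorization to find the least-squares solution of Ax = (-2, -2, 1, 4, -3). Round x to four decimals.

v_1 = (2, 2, 4, -2, 2); ‖v_1‖ = 5.6569, so q_1 = (0.3536, 0.3536, 0.7071, -0.3536, 0.3536).
q_1·v_2 = 0.3536·0 + 0.3536·3 + 0.7071·2 + (-0.3536)·(-1) + 0.3536·0 = 2.8284.
u_2 = v_2 − 2.8284·q_1 = (-1.0000, 2.0000, 0.0000, 0.0000, -1.0000).
‖u_2‖ = 2.4495, so q_2 = (-0.4082, 0.8165, 0.0000, 0.0000, -0.4082).
q_1·v_3 = 0.3536·3 + 0.3536·(-3) + 0.7071·(-2) + (-0.3536)·(-2) + 0.3536·0 = -0.7071; q_2·v_3 = (-0.4082)·3 + 0.8165·(-3) + 0.0000·(-2) + (0.0000)·(-2) + (-0.4082)·0 = -3.6742.
u_3 = v_3 + 0.7071·q_1 + 3.6742·q_2 = (1.7500, 0.2500, -1.5000, -2.2500, -1.2500).
‖u_3‖ = 3.4641, so q_3 = (0.5052, 0.0722, -0.4330, -0.6495, -0.3608).
q_1·v_4 = 0.3536·3 + 0.3536·(-3) + 0.7071·(-1) + (-0.3536)·(-3) + 0.3536·3 = 1.4142; q_2·v_4 = (-0.4082)·3 + 0.8165·(-3) + 0.0000·(-1) + (0.0000)·(-3) + (-0.4082)·3 = -4.8990; q_3·v_4 = 0.5052·3 + 0.0722·(-3) + (-0.4330)·(-1) + (-0.6495)·(-3) + (-0.3608)·3 = 2.5981.
u_4 = v_4 − 1.4142·q_1 + 4.8990·q_2 − 2.5981·q_3 = (-0.8125, 0.3125, -0.8750, -0.8125, 1.4375).
‖u_4‖ = 2.0616, so q_4 = (-0.3941, 0.1516, -0.4244, -0.3941, 0.6973).
Qᵀb = (-3.1820, 0.4082, -3.1033, -3.6077).
Back-substitute: x_4 = -3.6077/2.0616 = -1.7500.
x_3 = (-3.1033 − 2.5981·(-1.7500))/3.4641 = 0.4167.
x_2 = (0.4082 + 3.6742·0.4167 + 4.8990·(-1.7500))/2.4495 = -2.7083.
x_1 = (-3.1820 − 2.8284·(-2.7083) + 0.7071·0.4167 − 1.4142·(-1.7500))/5.6569 = 1.2813.

x = (1.2813, -2.7083, 0.4167, -1.7500)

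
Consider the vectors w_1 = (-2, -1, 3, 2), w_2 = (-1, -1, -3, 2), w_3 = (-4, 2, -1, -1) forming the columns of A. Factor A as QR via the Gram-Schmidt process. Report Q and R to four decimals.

Q = [[-0.4714, -0.3179, -0.7871], [-0.2357, -0.2890, 0.4962], [0.7071, -0.6937, -0.1312], [0.4714, 0.5781, -0.3422]], R = [[4.2426, -0.4714, 0.2357], [0.0000, 3.8442, 0.8093], [0.0000, 0.0000, 4.6141]]

w_1 = (-2, -1, 3, 2); ‖w_1‖ = 4.2426, so e_1 = (-0.4714, -0.2357, 0.7071, 0.4714).
e_1·w_2 = (-0.4714)·(-1) + (-0.2357)·(-1) + 0.7071·(-3) + 0.4714·2 = -0.4714.
u_2 = w_2 + 0.4714·e_1 = (-1.2222, -1.1111, -2.6667, 2.2222).
‖u_2‖ = 3.8442, so e_2 = (-0.3179, -0.2890, -0.6937, 0.5781).
e_1·w_3 = (-0.4714)·(-4) + (-0.2357)·2 + 0.7071·(-1) + 0.4714·(-1) = 0.2357; e_2·w_3 = (-0.3179)·(-4) + (-0.2890)·2 + (-0.6937)·(-1) + 0.5781·(-1) = 0.8093.
u_3 = w_3 − 0.2357·e_1 − 0.8093·e_2 = (-3.6316, 2.2895, -0.6053, -1.5789).
‖u_3‖ = 4.6141, so e_3 = (-0.7871, 0.4962, -0.1312, -0.3422).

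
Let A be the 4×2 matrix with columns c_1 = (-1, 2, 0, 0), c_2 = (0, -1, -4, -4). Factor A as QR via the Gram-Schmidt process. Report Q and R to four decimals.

Q = [[-0.4472, -0.0705], [0.8944, -0.0352], [0.0000, -0.7049], [0.0000, -0.7049]], R = [[2.2361, -0.8944], [0.0000, 5.6745]]

c_1 = (-1, 2, 0, 0); ‖c_1‖ = 2.2361, so q_1 = (-0.4472, 0.8944, 0.0000, 0.0000).
q_1·c_2 = (-0.4472)·0 + 0.8944·(-1) + 0.0000·(-4) + 0.0000·(-4) = -0.8944.
u_2 = c_2 + 0.8944·q_1 = (-0.4000, -0.2000, -4.0000, -4.0000).
‖u_2‖ = 5.6745, so q_2 = (-0.0705, -0.0352, -0.7049, -0.7049).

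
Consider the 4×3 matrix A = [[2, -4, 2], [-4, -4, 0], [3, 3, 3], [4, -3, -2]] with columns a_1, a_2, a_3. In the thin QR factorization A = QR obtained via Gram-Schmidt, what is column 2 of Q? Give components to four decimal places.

e_2 = (-0.6005, -0.5056, 0.3792, -0.4898)

e_1 = a_1/‖a_1‖ = (2, -4, 3, 4)/6.7082 = (0.2981, -0.5963, 0.4472, 0.5963).
r_{12} = e_1·a_2 = 0.7454.
u_2 = a_2 − 0.7454·e_1 = (-4.2222, -3.5556, 2.6667, -3.4444).
‖u_2‖ = 7.0317, so e_2 = (-0.6005, -0.5056, 0.3792, -0.4898).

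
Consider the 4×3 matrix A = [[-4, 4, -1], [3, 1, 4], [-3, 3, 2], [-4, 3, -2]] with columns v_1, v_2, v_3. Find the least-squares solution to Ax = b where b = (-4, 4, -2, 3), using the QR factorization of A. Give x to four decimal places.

q_1 = v_1/‖v_1‖ = (-4, 3, -3, -4)/7.0711 = (-0.5657, 0.4243, -0.4243, -0.5657).
r_{12} = q_1·v_2 = -4.8083.
u_2 = v_2 + 4.8083·q_1 = (1.2800, 3.0400, 0.9600, 0.2800).
‖u_2‖ = 3.4467, so q_2 = (0.3714, 0.8820, 0.2785, 0.0812).
r_{13} = q_1·v_3 = 2.5456; r_{23} = q_2·v_3 = 3.5512.
u_3 = v_3 − 2.5456·q_1 − 3.5512·q_2 = (-0.8788, -0.2121, 2.0909, -0.8485).
‖u_3‖ = 2.4309, so q_3 = (-0.3615, -0.0873, 0.8602, -0.3490).
Qᵀb = (3.1113, 1.7292, -1.6704).
Back-substitute: x_3 = -1.6704/2.4309 = -0.6872.
x_2 = (1.7292 − 3.5512·(-0.6872))/3.4467 = 1.2097.
x_1 = (3.1113 + 4.8083·1.2097 − 2.5456·(-0.6872))/7.0711 = 1.5100.

x = (1.5100, 1.2097, -0.6872)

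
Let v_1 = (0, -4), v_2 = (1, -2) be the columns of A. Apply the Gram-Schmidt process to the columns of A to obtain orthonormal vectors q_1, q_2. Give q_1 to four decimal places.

v_1 = (0, -4); ‖v_1‖ = 4.0000, so q_1 = (0.0000, -1.0000).

q_1 = (0.0000, -1.0000)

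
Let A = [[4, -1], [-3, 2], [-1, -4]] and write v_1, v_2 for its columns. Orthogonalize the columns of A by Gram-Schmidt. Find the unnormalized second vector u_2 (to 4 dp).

u_2 = (-0.0769, 1.3077, -4.2308)

v_1 = (4, -3, -1); ‖v_1‖ = 5.0990, so q_1 = (0.7845, -0.5883, -0.1961).
q_1·v_2 = 0.7845·(-1) + (-0.5883)·2 + (-0.1961)·(-4) = -1.1767.
u_2 = v_2 + 1.1767·q_1 = (-0.0769, 1.3077, -4.2308).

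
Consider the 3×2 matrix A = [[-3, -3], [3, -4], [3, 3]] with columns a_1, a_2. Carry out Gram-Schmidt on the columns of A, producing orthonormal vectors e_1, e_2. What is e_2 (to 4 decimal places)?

a_1 = (-3, 3, 3); ‖a_1‖ = 5.1962, so e_1 = (-0.5774, 0.5774, 0.5774).
e_1·a_2 = (-0.5774)·(-3) + 0.5774·(-4) + 0.5774·3 = 1.1547.
u_2 = a_2 − 1.1547·e_1 = (-2.3333, -4.6667, 2.3333).
‖u_2‖ = 5.7155, so e_2 = (-0.4082, -0.8165, 0.4082).

e_2 = (-0.4082, -0.8165, 0.4082)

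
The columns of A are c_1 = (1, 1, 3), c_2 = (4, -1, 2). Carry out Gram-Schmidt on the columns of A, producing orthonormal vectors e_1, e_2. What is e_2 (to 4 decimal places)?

e_2 = (0.8616, -0.4924, -0.1231)

e_1 = c_1/‖c_1‖ = (1, 1, 3)/3.3166 = (0.3015, 0.3015, 0.9045).
r_{12} = e_1·c_2 = 2.7136.
u_2 = c_2 − 2.7136·e_1 = (3.1818, -1.8182, -0.4545).
‖u_2‖ = 3.6927, so e_2 = (0.8616, -0.4924, -0.1231).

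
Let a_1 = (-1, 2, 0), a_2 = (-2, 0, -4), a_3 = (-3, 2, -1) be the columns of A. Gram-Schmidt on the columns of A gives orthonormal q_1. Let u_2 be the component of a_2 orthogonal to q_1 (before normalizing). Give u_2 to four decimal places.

a_1 = (-1, 2, 0); ‖a_1‖ = 2.2361, so q_1 = (-0.4472, 0.8944, 0.0000).
q_1·a_2 = (-0.4472)·(-2) + 0.8944·0 + 0.0000·(-4) = 0.8944.
u_2 = a_2 − 0.8944·q_1 = (-1.6000, -0.8000, -4.0000).

u_2 = (-1.6000, -0.8000, -4.0000)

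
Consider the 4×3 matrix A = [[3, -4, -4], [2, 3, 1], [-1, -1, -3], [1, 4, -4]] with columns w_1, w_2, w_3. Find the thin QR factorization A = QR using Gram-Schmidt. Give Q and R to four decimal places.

Q = [[0.7746, -0.5868, -0.2293], [0.5164, 0.4839, 0.3594], [-0.2582, -0.1647, -0.6240], [0.2582, 0.6280, -0.6549]], R = [[3.8730, -0.2582, -2.8402], [0.0000, 6.4756, 0.8133], [0.0000, 0.0000, 5.7682]]

q_1 = w_1/‖w_1‖ = (3, 2, -1, 1)/3.8730 = (0.7746, 0.5164, -0.2582, 0.2582).
r_{12} = q_1·w_2 = -0.2582.
u_2 = w_2 + 0.2582·q_1 = (-3.8000, 3.1333, -1.0667, 4.0667).
‖u_2‖ = 6.4756, so q_2 = (-0.5868, 0.4839, -0.1647, 0.6280).
r_{13} = q_1·w_3 = -2.8402; r_{23} = q_2·w_3 = 0.8133.
u_3 = w_3 + 2.8402·q_1 − 0.8133·q_2 = (-1.3227, 2.0731, -3.5994, -3.7774).
‖u_3‖ = 5.7682, so q_3 = (-0.2293, 0.3594, -0.6240, -0.6549).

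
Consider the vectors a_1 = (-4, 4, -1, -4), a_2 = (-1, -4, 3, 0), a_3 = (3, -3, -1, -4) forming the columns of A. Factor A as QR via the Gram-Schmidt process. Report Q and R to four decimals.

a_1 = (-4, 4, -1, -4); ‖a_1‖ = 7.0000, so q_1 = (-0.5714, 0.5714, -0.1429, -0.5714).
q_1·a_2 = (-0.5714)·(-1) + 0.5714·(-4) + (-0.1429)·3 + (-0.5714)·0 = -2.1429.
u_2 = a_2 + 2.1429·q_1 = (-2.2245, -2.7755, 2.6939, -1.2245).
‖u_2‖ = 4.6269, so q_2 = (-0.4808, -0.5999, 0.5822, -0.2646).
q_1·a_3 = (-0.5714)·3 + 0.5714·(-3) + (-0.1429)·(-1) + (-0.5714)·(-4) = -1.0000; q_2·a_3 = (-0.4808)·3 + (-0.5999)·(-3) + 0.5822·(-1) + (-0.2646)·(-4) = 0.8336.
u_3 = a_3 + 1.0000·q_1 − 0.8336·q_2 = (2.8294, -1.9285, -1.6282, -4.3508).
‖u_3‖ = 5.7711, so q_3 = (0.4903, -0.3342, -0.2821, -0.7539).

Q = [[-0.5714, -0.4808, 0.4903], [0.5714, -0.5999, -0.3342], [-0.1429, 0.5822, -0.2821], [-0.5714, -0.2646, -0.7539]], R = [[7.0000, -2.1429, -1.0000], [0.0000, 4.6269, 0.8336], [0.0000, 0.0000, 5.7711]]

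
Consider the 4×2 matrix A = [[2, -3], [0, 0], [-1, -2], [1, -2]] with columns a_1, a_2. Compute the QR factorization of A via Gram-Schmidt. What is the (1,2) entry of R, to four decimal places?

r_{12} = -2.4495

a_1 = (2, 0, -1, 1); ‖a_1‖ = 2.4495, so e_1 = (0.8165, 0.0000, -0.4082, 0.4082).
r_{12} = e_1·a_2 = -2.4495.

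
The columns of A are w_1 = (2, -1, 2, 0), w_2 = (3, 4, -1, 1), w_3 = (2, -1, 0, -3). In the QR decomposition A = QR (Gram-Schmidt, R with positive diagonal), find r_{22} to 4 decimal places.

e_1 = w_1/‖w_1‖ = (2, -1, 2, 0)/3.0000 = (0.6667, -0.3333, 0.6667, 0.0000).
r_{12} = e_1·w_2 = 0.0000.
u_2 = w_2 − 0.0000·e_1 = (3.0000, 4.0000, -1.0000, 1.0000).
r_{22} = ‖u_2‖ = 5.1962.

r_{22} = 5.1962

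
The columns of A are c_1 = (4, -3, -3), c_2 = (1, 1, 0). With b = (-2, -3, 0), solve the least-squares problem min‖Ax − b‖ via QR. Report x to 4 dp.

c_1 = (4, -3, -3); ‖c_1‖ = 5.8310, so e_1 = (0.6860, -0.5145, -0.5145).
e_1·c_2 = 0.6860·1 + (-0.5145)·1 + (-0.5145)·0 = 0.1715.
u_2 = c_2 − 0.1715·e_1 = (0.8824, 1.0882, 0.0882).
‖u_2‖ = 1.4038, so e_2 = (0.6286, 0.7752, 0.0629).
Qᵀb = (0.1715, -3.5828).
Back-substitute: x_2 = -3.5828/1.4038 = -2.5522.
x_1 = (0.1715 − 0.1715·(-2.5522))/5.8310 = 0.1045.

x = (0.1045, -2.5522)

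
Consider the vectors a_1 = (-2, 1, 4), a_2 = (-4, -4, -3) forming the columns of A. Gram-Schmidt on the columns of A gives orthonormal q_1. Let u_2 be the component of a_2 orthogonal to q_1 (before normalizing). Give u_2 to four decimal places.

u_2 = (-4.7619, -3.6190, -1.4762)

a_1 = (-2, 1, 4); ‖a_1‖ = 4.5826, so q_1 = (-0.4364, 0.2182, 0.8729).
q_1·a_2 = (-0.4364)·(-4) + 0.2182·(-4) + 0.8729·(-3) = -1.7457.
u_2 = a_2 + 1.7457·q_1 = (-4.7619, -3.6190, -1.4762).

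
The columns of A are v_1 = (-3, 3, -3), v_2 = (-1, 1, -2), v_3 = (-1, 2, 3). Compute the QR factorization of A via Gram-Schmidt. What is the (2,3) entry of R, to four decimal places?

q_1 = v_1/‖v_1‖ = (-3, 3, -3)/5.1962 = (-0.5774, 0.5774, -0.5774).
r_{12} = q_1·v_2 = 2.3094.
u_2 = v_2 − 2.3094·q_1 = (0.3333, -0.3333, -0.6667).
‖u_2‖ = 0.8165, so q_2 = (0.4082, -0.4082, -0.8165).
r_{23} = q_2·v_3 = -3.6742.

r_{23} = -3.6742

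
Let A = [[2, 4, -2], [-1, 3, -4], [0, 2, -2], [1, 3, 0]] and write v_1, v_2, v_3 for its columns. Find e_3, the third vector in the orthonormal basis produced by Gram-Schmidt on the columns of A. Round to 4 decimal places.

v_1 = (2, -1, 0, 1); ‖v_1‖ = 2.4495, so e_1 = (0.8165, -0.4082, 0.0000, 0.4082).
e_1·v_2 = 0.8165·4 + (-0.4082)·3 + 0.0000·2 + 0.4082·3 = 3.2660.
u_2 = v_2 − 3.2660·e_1 = (1.3333, 4.3333, 2.0000, 1.6667).
‖u_2‖ = 5.2281, so e_2 = (0.2550, 0.8288, 0.3825, 0.3188).
e_1·v_3 = 0.8165·(-2) + (-0.4082)·(-4) + 0.0000·(-2) + 0.4082·0 = 0.0000; e_2·v_3 = 0.2550·(-2) + 0.8288·(-4) + 0.3825·(-2) + 0.3188·0 = -4.5906.
u_3 = v_3 + 0.0000·e_1 + 4.5906·e_2 = (-0.8293, -0.1951, -0.2439, 1.4634).
‖u_3‖ = 1.7108, so e_3 = (-0.4847, -0.1141, -0.1426, 0.8554).

e_3 = (-0.4847, -0.1141, -0.1426, 0.8554)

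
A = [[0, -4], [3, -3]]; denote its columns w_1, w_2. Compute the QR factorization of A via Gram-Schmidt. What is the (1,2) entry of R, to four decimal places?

r_{12} = -3.0000

q_1 = w_1/‖w_1‖ = (0, 3)/3.0000 = (0.0000, 1.0000).
r_{12} = q_1·w_2 = -3.0000.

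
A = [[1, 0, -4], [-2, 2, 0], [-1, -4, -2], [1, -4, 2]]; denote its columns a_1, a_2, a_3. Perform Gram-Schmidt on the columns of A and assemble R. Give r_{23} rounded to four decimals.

r_{23} = 0.0000

a_1 = (1, -2, -1, 1); ‖a_1‖ = 2.6458, so e_1 = (0.3780, -0.7559, -0.3780, 0.3780).
e_1·a_2 = 0.3780·0 + (-0.7559)·2 + (-0.3780)·(-4) + 0.3780·(-4) = -1.5119.
u_2 = a_2 + 1.5119·e_1 = (0.5714, 0.8571, -4.5714, -3.4286).
‖u_2‖ = 5.8064, so e_2 = (0.0984, 0.1476, -0.7873, -0.5905).
r_{23} = e_2·a_3 = 0.0000.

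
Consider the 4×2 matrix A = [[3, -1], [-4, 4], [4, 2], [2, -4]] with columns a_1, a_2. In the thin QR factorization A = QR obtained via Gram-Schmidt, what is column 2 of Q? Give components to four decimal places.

q_2 = (0.0495, 0.4293, 0.6853, -0.5862)

a_1 = (3, -4, 4, 2); ‖a_1‖ = 6.7082, so q_1 = (0.4472, -0.5963, 0.5963, 0.2981).
q_1·a_2 = 0.4472·(-1) + (-0.5963)·4 + 0.5963·2 + 0.2981·(-4) = -2.8324.
u_2 = a_2 + 2.8324·q_1 = (0.2667, 2.3111, 3.6889, -3.1556).
‖u_2‖ = 5.3831, so q_2 = (0.0495, 0.4293, 0.6853, -0.5862).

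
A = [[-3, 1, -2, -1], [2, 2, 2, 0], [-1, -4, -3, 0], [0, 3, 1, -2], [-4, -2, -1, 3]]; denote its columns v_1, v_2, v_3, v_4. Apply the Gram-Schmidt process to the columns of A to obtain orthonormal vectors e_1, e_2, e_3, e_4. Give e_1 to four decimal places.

e_1 = v_1/‖v_1‖ = (-3, 2, -1, 0, -4)/5.4772 = (-0.5477, 0.3651, -0.1826, 0.0000, -0.7303).

e_1 = (-0.5477, 0.3651, -0.1826, 0.0000, -0.7303)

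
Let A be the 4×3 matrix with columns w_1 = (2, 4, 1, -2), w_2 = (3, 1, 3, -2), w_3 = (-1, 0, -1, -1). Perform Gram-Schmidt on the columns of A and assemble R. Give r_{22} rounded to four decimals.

q_1 = w_1/‖w_1‖ = (2, 4, 1, -2)/5.0000 = (0.4000, 0.8000, 0.2000, -0.4000).
r_{12} = q_1·w_2 = 3.4000.
u_2 = w_2 − 3.4000·q_1 = (1.6400, -1.7200, 2.3200, -0.6400).
r_{22} = ‖u_2‖ = 3.3823.

r_{22} = 3.3823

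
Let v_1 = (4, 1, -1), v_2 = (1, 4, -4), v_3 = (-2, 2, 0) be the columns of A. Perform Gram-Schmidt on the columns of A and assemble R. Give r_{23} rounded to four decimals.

v_1 = (4, 1, -1); ‖v_1‖ = 4.2426, so q_1 = (0.9428, 0.2357, -0.2357).
q_1·v_2 = 0.9428·1 + 0.2357·4 + (-0.2357)·(-4) = 2.8284.
u_2 = v_2 − 2.8284·q_1 = (-1.6667, 3.3333, -3.3333).
‖u_2‖ = 5.0000, so q_2 = (-0.3333, 0.6667, -0.6667).
r_{23} = q_2·v_3 = 2.0000.

r_{23} = 2.0000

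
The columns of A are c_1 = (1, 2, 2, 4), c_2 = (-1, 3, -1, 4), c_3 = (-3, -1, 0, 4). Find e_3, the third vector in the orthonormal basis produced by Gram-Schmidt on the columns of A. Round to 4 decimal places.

e_3 = (-0.5831, -0.6842, 0.1607, 0.4075)

c_1 = (1, 2, 2, 4); ‖c_1‖ = 5.0000, so e_1 = (0.2000, 0.4000, 0.4000, 0.8000).
e_1·c_2 = 0.2000·(-1) + 0.4000·3 + 0.4000·(-1) + 0.8000·4 = 3.8000.
u_2 = c_2 − 3.8000·e_1 = (-1.7600, 1.4800, -2.5200, 0.9600).
‖u_2‖ = 3.5440, so e_2 = (-0.4966, 0.4176, -0.7111, 0.2709).
e_1·c_3 = 0.2000·(-3) + 0.4000·(-1) + 0.4000·0 + 0.8000·4 = 2.2000; e_2·c_3 = (-0.4966)·(-3) + 0.4176·(-1) + (-0.7111)·0 + 0.2709·4 = 2.1558.
u_3 = c_3 − 2.2000·e_1 − 2.1558·e_2 = (-2.3694, -2.7803, 0.6529, 1.6561).
‖u_3‖ = 4.0636, so e_3 = (-0.5831, -0.6842, 0.1607, 0.4075).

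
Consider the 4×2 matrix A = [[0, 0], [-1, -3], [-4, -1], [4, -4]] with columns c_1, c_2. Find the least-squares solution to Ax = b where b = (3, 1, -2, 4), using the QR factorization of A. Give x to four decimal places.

c_1 = (0, -1, -4, 4); ‖c_1‖ = 5.7446, so q_1 = (0.0000, -0.1741, -0.6963, 0.6963).
q_1·c_2 = 0.0000·0 + (-0.1741)·(-3) + (-0.6963)·(-1) + 0.6963·(-4) = -1.5667.
u_2 = c_2 + 1.5667·q_1 = (0.0000, -3.2727, -2.0909, -2.9091).
‖u_2‖ = 4.8524, so q_2 = (0.0000, -0.6745, -0.4309, -0.5995).
Qᵀb = (4.0038, -2.2107).
Back-substitute: x_2 = -2.2107/4.8524 = -0.4556.
x_1 = (4.0038 + 1.5667·(-0.4556))/5.7446 = 0.5727.

x = (0.5727, -0.4556)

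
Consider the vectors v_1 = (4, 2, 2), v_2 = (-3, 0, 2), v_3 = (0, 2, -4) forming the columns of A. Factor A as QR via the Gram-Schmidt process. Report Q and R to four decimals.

Q = [[0.8165, -0.5185, -0.2540], [0.4082, 0.2074, 0.8890], [0.4082, 0.8296, -0.3810]], R = [[4.8990, -1.6330, -0.8165], [0.0000, 3.2146, -2.9035], [0.0000, 0.0000, 3.3020]]

e_1 = v_1/‖v_1‖ = (4, 2, 2)/4.8990 = (0.8165, 0.4082, 0.4082).
r_{12} = e_1·v_2 = -1.6330.
u_2 = v_2 + 1.6330·e_1 = (-1.6667, 0.6667, 2.6667).
‖u_2‖ = 3.2146, so e_2 = (-0.5185, 0.2074, 0.8296).
r_{13} = e_1·v_3 = -0.8165; r_{23} = e_2·v_3 = -2.9035.
u_3 = v_3 + 0.8165·e_1 + 2.9035·e_2 = (-0.8387, 2.9355, -1.2581).
‖u_3‖ = 3.3020, so e_3 = (-0.2540, 0.8890, -0.3810).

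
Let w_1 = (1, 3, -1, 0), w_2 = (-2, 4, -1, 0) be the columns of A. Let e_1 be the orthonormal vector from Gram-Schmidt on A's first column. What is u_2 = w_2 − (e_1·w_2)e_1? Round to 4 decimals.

u_2 = (-3.0000, 1.0000, 0.0000, 0.0000)

w_1 = (1, 3, -1, 0); ‖w_1‖ = 3.3166, so e_1 = (0.3015, 0.9045, -0.3015, 0.0000).
e_1·w_2 = 0.3015·(-2) + 0.9045·4 + (-0.3015)·(-1) + 0.0000·0 = 3.3166.
u_2 = w_2 − 3.3166·e_1 = (-3.0000, 1.0000, 0.0000, 0.0000).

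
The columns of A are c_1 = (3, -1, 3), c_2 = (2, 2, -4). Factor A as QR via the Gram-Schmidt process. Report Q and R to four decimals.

c_1 = (3, -1, 3); ‖c_1‖ = 4.3589, so q_1 = (0.6882, -0.2294, 0.6882).
q_1·c_2 = 0.6882·2 + (-0.2294)·2 + 0.6882·(-4) = -1.8353.
u_2 = c_2 + 1.8353·q_1 = (3.2632, 1.5789, -2.7368).
‖u_2‖ = 4.5422, so q_2 = (0.7184, 0.3476, -0.6025).

Q = [[0.6882, 0.7184], [-0.2294, 0.3476], [0.6882, -0.6025]], R = [[4.3589, -1.8353], [0.0000, 4.5422]]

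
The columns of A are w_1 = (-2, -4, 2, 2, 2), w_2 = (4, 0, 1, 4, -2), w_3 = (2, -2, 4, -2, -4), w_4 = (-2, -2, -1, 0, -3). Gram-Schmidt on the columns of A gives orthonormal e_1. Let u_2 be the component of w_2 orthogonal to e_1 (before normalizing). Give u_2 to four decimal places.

u_2 = (3.8750, -0.2500, 1.1250, 4.1250, -1.8750)

e_1 = w_1/‖w_1‖ = (-2, -4, 2, 2, 2)/5.6569 = (-0.3536, -0.7071, 0.3536, 0.3536, 0.3536).
r_{12} = e_1·w_2 = -0.3536.
u_2 = w_2 + 0.3536·e_1 = (3.8750, -0.2500, 1.1250, 4.1250, -1.8750).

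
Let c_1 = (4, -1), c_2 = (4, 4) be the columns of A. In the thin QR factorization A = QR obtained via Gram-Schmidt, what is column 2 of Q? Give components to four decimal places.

c_1 = (4, -1); ‖c_1‖ = 4.1231, so e_1 = (0.9701, -0.2425).
e_1·c_2 = 0.9701·4 + (-0.2425)·4 = 2.9104.
u_2 = c_2 − 2.9104·e_1 = (1.1765, 4.7059).
‖u_2‖ = 4.8507, so e_2 = (0.2425, 0.9701).

e_2 = (0.2425, 0.9701)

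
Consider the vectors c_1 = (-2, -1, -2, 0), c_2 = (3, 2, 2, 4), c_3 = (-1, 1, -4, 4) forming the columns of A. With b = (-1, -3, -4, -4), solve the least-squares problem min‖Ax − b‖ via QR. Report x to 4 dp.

c_1 = (-2, -1, -2, 0); ‖c_1‖ = 3.0000, so q_1 = (-0.6667, -0.3333, -0.6667, 0.0000).
q_1·c_2 = (-0.6667)·3 + (-0.3333)·2 + (-0.6667)·2 + 0.0000·4 = -4.0000.
u_2 = c_2 + 4.0000·q_1 = (0.3333, 0.6667, -0.6667, 4.0000).
‖u_2‖ = 4.1231, so q_2 = (0.0808, 0.1617, -0.1617, 0.9701).
q_1·c_3 = (-0.6667)·(-1) + (-0.3333)·1 + (-0.6667)·(-4) + 0.0000·4 = 3.0000; q_2·c_3 = 0.0808·(-1) + 0.1617·1 + (-0.1617)·(-4) + 0.9701·4 = 4.6082.
u_3 = c_3 − 3.0000·q_1 − 4.6082·q_2 = (0.6275, 1.2549, -1.2549, -0.4706).
‖u_3‖ = 1.9403, so q_3 = (0.3234, 0.6468, -0.6468, -0.2425).
Qᵀb = (4.3333, -3.7997, 1.2935).
Back-substitute: x_3 = 1.2935/1.9403 = 0.6667.
x_2 = (-3.7997 − 4.6082·0.6667)/4.1231 = -1.6667.
x_1 = (4.3333 + 4.0000·(-1.6667) − 3.0000·0.6667)/3.0000 = -1.4444.

x = (-1.4444, -1.6667, 0.6667)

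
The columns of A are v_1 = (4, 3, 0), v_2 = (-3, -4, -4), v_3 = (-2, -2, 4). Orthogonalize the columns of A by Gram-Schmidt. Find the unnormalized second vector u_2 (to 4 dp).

v_1 = (4, 3, 0); ‖v_1‖ = 5.0000, so e_1 = (0.8000, 0.6000, 0.0000).
e_1·v_2 = 0.8000·(-3) + 0.6000·(-4) + 0.0000·(-4) = -4.8000.
u_2 = v_2 + 4.8000·e_1 = (0.8400, -1.1200, -4.0000).

u_2 = (0.8400, -1.1200, -4.0000)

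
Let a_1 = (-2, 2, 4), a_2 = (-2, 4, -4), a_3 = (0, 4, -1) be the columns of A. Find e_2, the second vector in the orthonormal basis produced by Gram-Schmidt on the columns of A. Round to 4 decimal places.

a_1 = (-2, 2, 4); ‖a_1‖ = 4.8990, so e_1 = (-0.4082, 0.4082, 0.8165).
e_1·a_2 = (-0.4082)·(-2) + 0.4082·4 + 0.8165·(-4) = -0.8165.
u_2 = a_2 + 0.8165·e_1 = (-2.3333, 4.3333, -3.3333).
‖u_2‖ = 5.9442, so e_2 = (-0.3925, 0.7290, -0.5608).

e_2 = (-0.3925, 0.7290, -0.5608)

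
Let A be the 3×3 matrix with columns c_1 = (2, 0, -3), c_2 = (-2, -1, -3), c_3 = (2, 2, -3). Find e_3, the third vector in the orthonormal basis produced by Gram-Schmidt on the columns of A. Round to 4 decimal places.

c_1 = (2, 0, -3); ‖c_1‖ = 3.6056, so e_1 = (0.5547, 0.0000, -0.8321).
e_1·c_2 = 0.5547·(-2) + 0.0000·(-1) + (-0.8321)·(-3) = 1.3868.
u_2 = c_2 − 1.3868·e_1 = (-2.7692, -1.0000, -1.8462).
‖u_2‖ = 3.4752, so e_2 = (-0.7969, -0.2878, -0.5312).
e_1·c_3 = 0.5547·2 + 0.0000·2 + (-0.8321)·(-3) = 3.6056; e_2·c_3 = (-0.7969)·2 + (-0.2878)·2 + (-0.5312)·(-3) = -0.5755.
u_3 = c_3 − 3.6056·e_1 + 0.5755·e_2 = (-0.4586, 1.8344, -0.3057).
‖u_3‖ = 1.9154, so e_3 = (-0.2394, 0.9577, -0.1596).

e_3 = (-0.2394, 0.9577, -0.1596)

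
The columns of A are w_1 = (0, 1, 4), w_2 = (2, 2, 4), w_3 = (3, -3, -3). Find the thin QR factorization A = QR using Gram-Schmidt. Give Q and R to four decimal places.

w_1 = (0, 1, 4); ‖w_1‖ = 4.1231, so e_1 = (0.0000, 0.2425, 0.9701).
e_1·w_2 = 0.0000·2 + 0.2425·2 + 0.9701·4 = 4.3656.
u_2 = w_2 − 4.3656·e_1 = (2.0000, 0.9412, -0.2353).
‖u_2‖ = 2.2229, so e_2 = (0.8997, 0.4234, -0.1059).
e_1·w_3 = 0.0000·3 + 0.2425·(-3) + 0.9701·(-3) = -3.6380; e_2·w_3 = 0.8997·3 + 0.4234·(-3) + (-0.1059)·(-3) = 1.7465.
u_3 = w_3 + 3.6380·e_1 − 1.7465·e_2 = (1.4286, -2.8571, 0.7143).
‖u_3‖ = 3.2733, so e_3 = (0.4364, -0.8729, 0.2182).

Q = [[0.0000, 0.8997, 0.4364], [0.2425, 0.4234, -0.8729], [0.9701, -0.1059, 0.2182]], R = [[4.1231, 4.3656, -3.6380], [0.0000, 2.2229, 1.7465], [0.0000, 0.0000, 3.2733]]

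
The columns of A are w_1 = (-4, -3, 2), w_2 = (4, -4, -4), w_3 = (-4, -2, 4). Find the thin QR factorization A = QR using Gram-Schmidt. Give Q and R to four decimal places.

e_1 = w_1/‖w_1‖ = (-4, -3, 2)/5.3852 = (-0.7428, -0.5571, 0.3714).
r_{12} = e_1·w_2 = -2.2283.
u_2 = w_2 + 2.2283·e_1 = (2.3448, -5.2414, -3.1724).
‖u_2‖ = 6.5601, so e_2 = (0.3574, -0.7990, -0.4836).
r_{13} = e_1·w_3 = 5.5709; r_{23} = e_2·w_3 = -1.7662.
u_3 = w_3 − 5.5709·e_1 + 1.7662·e_2 = (0.7692, -0.3077, 1.0769).
‖u_3‖ = 1.3587, so e_3 = (0.5661, -0.2265, 0.7926).

Q = [[-0.7428, 0.3574, 0.5661], [-0.5571, -0.7990, -0.2265], [0.3714, -0.4836, 0.7926]], R = [[5.3852, -2.2283, 5.5709], [0.0000, 6.5601, -1.7662], [0.0000, 0.0000, 1.3587]]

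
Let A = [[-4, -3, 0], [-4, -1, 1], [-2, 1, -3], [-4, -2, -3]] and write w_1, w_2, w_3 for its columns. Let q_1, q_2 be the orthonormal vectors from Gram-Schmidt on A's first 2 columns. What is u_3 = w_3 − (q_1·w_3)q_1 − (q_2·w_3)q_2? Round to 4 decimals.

q_1 = w_1/‖w_1‖ = (-4, -4, -2, -4)/7.2111 = (-0.5547, -0.5547, -0.2774, -0.5547).
r_{12} = q_1·w_2 = 3.0509.
u_2 = w_2 − 3.0509·q_1 = (-1.3077, 0.6923, 1.8462, -0.3077).
‖u_2‖ = 2.3859, so q_2 = (-0.5481, 0.2902, 0.7738, -0.1290).
r_{13} = q_1·w_3 = 1.9415; r_{23} = q_2·w_3 = -1.6443.
u_3 = w_3 − 1.9415·q_1 + 1.6443·q_2 = (0.1757, 2.5541, -1.1892, -2.1351).

u_3 = (0.1757, 2.5541, -1.1892, -2.1351)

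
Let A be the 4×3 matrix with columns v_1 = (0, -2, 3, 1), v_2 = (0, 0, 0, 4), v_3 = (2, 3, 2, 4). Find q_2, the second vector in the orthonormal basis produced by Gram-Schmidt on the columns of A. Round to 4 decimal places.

q_2 = (0.0000, 0.1482, -0.2224, 0.9636)

q_1 = v_1/‖v_1‖ = (0, -2, 3, 1)/3.7417 = (0.0000, -0.5345, 0.8018, 0.2673).
r_{12} = q_1·v_2 = 1.0690.
u_2 = v_2 − 1.0690·q_1 = (0.0000, 0.5714, -0.8571, 3.7143).
‖u_2‖ = 3.8545, so q_2 = (0.0000, 0.1482, -0.2224, 0.9636).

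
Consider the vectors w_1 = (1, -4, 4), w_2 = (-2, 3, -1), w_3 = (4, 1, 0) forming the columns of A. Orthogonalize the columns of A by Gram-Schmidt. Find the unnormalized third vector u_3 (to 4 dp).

e_1 = w_1/‖w_1‖ = (1, -4, 4)/5.7446 = (0.1741, -0.6963, 0.6963).
r_{12} = e_1·w_2 = -3.1334.
u_2 = w_2 + 3.1334·e_1 = (-1.4545, 0.8182, 1.1818).
‖u_2‖ = 2.0449, so e_2 = (-0.7113, 0.4001, 0.5779).
r_{13} = e_1·w_3 = 0.0000; r_{23} = e_2·w_3 = -2.4450.
u_3 = w_3 + 0.0000·e_1 + 2.4450·e_2 = (2.2609, 1.9783, 1.4130).

u_3 = (2.2609, 1.9783, 1.4130)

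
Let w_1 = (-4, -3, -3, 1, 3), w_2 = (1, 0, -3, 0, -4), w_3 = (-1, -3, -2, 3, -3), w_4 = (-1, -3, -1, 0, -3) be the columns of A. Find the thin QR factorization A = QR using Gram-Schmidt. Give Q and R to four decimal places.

w_1 = (-4, -3, -3, 1, 3); ‖w_1‖ = 6.6332, so q_1 = (-0.6030, -0.4523, -0.4523, 0.1508, 0.4523).
q_1·w_2 = (-0.6030)·1 + (-0.4523)·0 + (-0.4523)·(-3) + 0.1508·0 + 0.4523·(-4) = -1.0553.
u_2 = w_2 + 1.0553·q_1 = (0.3636, -0.4773, -3.4773, 0.1591, -3.5227).
‖u_2‖ = 4.9886, so q_2 = (0.0729, -0.0957, -0.6970, 0.0319, -0.7062).
q_1·w_3 = (-0.6030)·(-1) + (-0.4523)·(-3) + (-0.4523)·(-2) + 0.1508·3 + 0.4523·(-3) = 1.9598; q_2·w_3 = 0.0729·(-1) + (-0.0957)·(-3) + (-0.6970)·(-2) + 0.0319·3 + (-0.7062)·(-3) = 3.8223.
u_3 = w_3 − 1.9598·q_1 − 3.8223·q_2 = (-0.0968, -1.7479, 1.5507, 2.5826, -1.1872).
‖u_3‖ = 3.6809, so q_3 = (-0.0263, -0.4749, 0.4213, 0.7016, -0.3225).
q_1·w_4 = (-0.6030)·(-1) + (-0.4523)·(-3) + (-0.4523)·(-1) + 0.1508·0 + 0.4523·(-3) = 1.0553; q_2·w_4 = 0.0729·(-1) + (-0.0957)·(-3) + (-0.6970)·(-1) + 0.0319·0 + (-0.7062)·(-3) = 3.0296; q_3·w_4 = (-0.0263)·(-1) + (-0.4749)·(-3) + 0.4213·(-1) + 0.7016·0 + (-0.3225)·(-3) = 1.9972.
u_4 = w_4 − 1.0553·q_1 − 3.0296·q_2 − 1.9972·q_3 = (-0.5319, -1.2844, 0.7476, -1.6571, -0.6937).
‖u_4‖ = 2.3914, so q_4 = (-0.2224, -0.5371, 0.3126, -0.6929, -0.2901).

Q = [[-0.6030, 0.0729, -0.0263, -0.2224], [-0.4523, -0.0957, -0.4749, -0.5371], [-0.4523, -0.6970, 0.4213, 0.3126], [0.1508, 0.0319, 0.7016, -0.6929], [0.4523, -0.7062, -0.3225, -0.2901]], R = [[6.6332, -1.0553, 1.9598, 1.0553], [0.0000, 4.9886, 3.8223, 3.0296], [0.0000, 0.0000, 3.6809, 1.9972], [0.0000, 0.0000, 0.0000, 2.3914]]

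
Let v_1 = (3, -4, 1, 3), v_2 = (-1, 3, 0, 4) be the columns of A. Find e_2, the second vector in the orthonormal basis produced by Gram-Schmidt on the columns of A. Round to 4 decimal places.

e_2 = (-0.1464, 0.5237, 0.0169, 0.8391)

v_1 = (3, -4, 1, 3); ‖v_1‖ = 5.9161, so e_1 = (0.5071, -0.6761, 0.1690, 0.5071).
e_1·v_2 = 0.5071·(-1) + (-0.6761)·3 + 0.1690·0 + 0.5071·4 = -0.5071.
u_2 = v_2 + 0.5071·e_1 = (-0.7429, 2.6571, 0.0857, 4.2571).
‖u_2‖ = 5.0737, so e_2 = (-0.1464, 0.5237, 0.0169, 0.8391).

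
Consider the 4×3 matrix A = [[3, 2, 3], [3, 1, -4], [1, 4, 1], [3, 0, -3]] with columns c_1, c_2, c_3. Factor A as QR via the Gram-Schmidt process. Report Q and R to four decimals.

Q = [[0.5669, 0.1570, 0.7871], [0.5669, -0.1016, -0.5341], [0.1890, 0.9140, -0.2600], [0.5669, -0.3601, -0.1663]], R = [[5.2915, 2.4568, -2.0788], [0.0000, 3.8684, 2.8713], [0.0000, 0.0000, 4.7365]]

c_1 = (3, 3, 1, 3); ‖c_1‖ = 5.2915, so q_1 = (0.5669, 0.5669, 0.1890, 0.5669).
q_1·c_2 = 0.5669·2 + 0.5669·1 + 0.1890·4 + 0.5669·0 = 2.4568.
u_2 = c_2 − 2.4568·q_1 = (0.6071, -0.3929, 3.5357, -1.3929).
‖u_2‖ = 3.8684, so q_2 = (0.1570, -0.1016, 0.9140, -0.3601).
q_1·c_3 = 0.5669·3 + 0.5669·(-4) + 0.1890·1 + 0.5669·(-3) = -2.0788; q_2·c_3 = 0.1570·3 + (-0.1016)·(-4) + 0.9140·1 + (-0.3601)·(-3) = 2.8713.
u_3 = c_3 + 2.0788·q_1 − 2.8713·q_2 = (3.7279, -2.5298, -1.2315, -0.7876).
‖u_3‖ = 4.7365, so q_3 = (0.7871, -0.5341, -0.2600, -0.1663).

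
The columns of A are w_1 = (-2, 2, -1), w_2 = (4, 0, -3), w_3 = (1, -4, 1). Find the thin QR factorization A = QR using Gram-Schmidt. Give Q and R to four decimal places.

Q = [[-0.6667, 0.6128, -0.4243], [0.6667, 0.2357, -0.7071], [-0.3333, -0.7542, -0.5657]], R = [[3.0000, -1.6667, -3.6667], [0.0000, 4.7140, -1.0842], [0.0000, 0.0000, 1.8385]]

w_1 = (-2, 2, -1); ‖w_1‖ = 3.0000, so q_1 = (-0.6667, 0.6667, -0.3333).
q_1·w_2 = (-0.6667)·4 + 0.6667·0 + (-0.3333)·(-3) = -1.6667.
u_2 = w_2 + 1.6667·q_1 = (2.8889, 1.1111, -3.5556).
‖u_2‖ = 4.7140, so q_2 = (0.6128, 0.2357, -0.7542).
q_1·w_3 = (-0.6667)·1 + 0.6667·(-4) + (-0.3333)·1 = -3.6667; q_2·w_3 = 0.6128·1 + 0.2357·(-4) + (-0.7542)·1 = -1.0842.
u_3 = w_3 + 3.6667·q_1 + 1.0842·q_2 = (-0.7800, -1.3000, -1.0400).
‖u_3‖ = 1.8385, so q_3 = (-0.4243, -0.7071, -0.5657).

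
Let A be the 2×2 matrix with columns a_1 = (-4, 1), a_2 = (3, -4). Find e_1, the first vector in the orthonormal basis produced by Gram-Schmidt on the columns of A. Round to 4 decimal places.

e_1 = (-0.9701, 0.2425)

a_1 = (-4, 1); ‖a_1‖ = 4.1231, so e_1 = (-0.9701, 0.2425).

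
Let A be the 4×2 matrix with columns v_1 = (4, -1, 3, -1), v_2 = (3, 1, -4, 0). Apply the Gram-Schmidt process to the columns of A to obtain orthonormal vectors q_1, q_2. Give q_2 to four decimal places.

q_1 = v_1/‖v_1‖ = (4, -1, 3, -1)/5.1962 = (0.7698, -0.1925, 0.5774, -0.1925).
r_{12} = q_1·v_2 = -0.1925.
u_2 = v_2 + 0.1925·q_1 = (3.1481, 0.9630, -3.8889, -0.0370).
‖u_2‖ = 5.0954, so q_2 = (0.6178, 0.1890, -0.7632, -0.0073).

q_2 = (0.6178, 0.1890, -0.7632, -0.0073)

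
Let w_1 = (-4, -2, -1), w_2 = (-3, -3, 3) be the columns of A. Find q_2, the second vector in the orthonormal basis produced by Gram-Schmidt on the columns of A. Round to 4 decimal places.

q_2 = (-0.0354, -0.3894, 0.9204)

w_1 = (-4, -2, -1); ‖w_1‖ = 4.5826, so q_1 = (-0.8729, -0.4364, -0.2182).
q_1·w_2 = (-0.8729)·(-3) + (-0.4364)·(-3) + (-0.2182)·3 = 3.2733.
u_2 = w_2 − 3.2733·q_1 = (-0.1429, -1.5714, 3.7143).
‖u_2‖ = 4.0356, so q_2 = (-0.0354, -0.3894, 0.9204).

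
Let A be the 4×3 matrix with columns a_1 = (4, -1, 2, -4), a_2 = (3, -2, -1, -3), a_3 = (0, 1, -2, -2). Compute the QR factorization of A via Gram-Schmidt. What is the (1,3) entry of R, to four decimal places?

a_1 = (4, -1, 2, -4); ‖a_1‖ = 6.0828, so q_1 = (0.6576, -0.1644, 0.3288, -0.6576).
r_{13} = q_1·a_3 = 0.4932.

r_{13} = 0.4932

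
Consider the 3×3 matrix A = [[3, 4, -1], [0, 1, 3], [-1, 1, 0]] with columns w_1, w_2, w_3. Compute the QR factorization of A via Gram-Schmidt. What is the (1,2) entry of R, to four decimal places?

w_1 = (3, 0, -1); ‖w_1‖ = 3.1623, so e_1 = (0.9487, 0.0000, -0.3162).
r_{12} = e_1·w_2 = 3.4785.

r_{12} = 3.4785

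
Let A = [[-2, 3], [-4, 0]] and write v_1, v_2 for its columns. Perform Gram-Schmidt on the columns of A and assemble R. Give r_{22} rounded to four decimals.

q_1 = v_1/‖v_1‖ = (-2, -4)/4.4721 = (-0.4472, -0.8944).
r_{12} = q_1·v_2 = -1.3416.
u_2 = v_2 + 1.3416·q_1 = (2.4000, -1.2000).
r_{22} = ‖u_2‖ = 2.6833.

r_{22} = 2.6833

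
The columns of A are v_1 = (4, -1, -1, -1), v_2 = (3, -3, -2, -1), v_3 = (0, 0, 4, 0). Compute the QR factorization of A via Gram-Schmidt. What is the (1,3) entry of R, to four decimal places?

r_{13} = -0.9177

v_1 = (4, -1, -1, -1); ‖v_1‖ = 4.3589, so q_1 = (0.9177, -0.2294, -0.2294, -0.2294).
r_{13} = q_1·v_3 = -0.9177.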